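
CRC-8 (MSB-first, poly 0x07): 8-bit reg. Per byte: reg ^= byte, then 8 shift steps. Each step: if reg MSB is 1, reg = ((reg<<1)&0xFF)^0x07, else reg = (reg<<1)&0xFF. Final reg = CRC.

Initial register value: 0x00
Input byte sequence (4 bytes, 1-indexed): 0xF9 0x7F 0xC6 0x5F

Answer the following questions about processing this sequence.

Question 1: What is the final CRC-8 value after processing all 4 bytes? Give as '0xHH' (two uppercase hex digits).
After byte 1 (0xF9): reg=0xE1
After byte 2 (0x7F): reg=0xD3
After byte 3 (0xC6): reg=0x6B
After byte 4 (0x5F): reg=0x8C

Answer: 0x8C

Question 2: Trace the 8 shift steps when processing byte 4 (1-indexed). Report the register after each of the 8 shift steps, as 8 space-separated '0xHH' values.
After byte 1 (0xF9): reg=0xE1
After byte 2 (0x7F): reg=0xD3
After byte 3 (0xC6): reg=0x6B
Register before byte 4: 0x6B
After XOR with byte 0x5F: 0x34

Answer: 0x68 0xD0 0xA7 0x49 0x92 0x23 0x46 0x8C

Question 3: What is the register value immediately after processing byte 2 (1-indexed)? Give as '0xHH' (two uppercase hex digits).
After byte 1 (0xF9): reg=0xE1
After byte 2 (0x7F): reg=0xD3

Answer: 0xD3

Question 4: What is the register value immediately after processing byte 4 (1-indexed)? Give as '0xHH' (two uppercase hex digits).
After byte 1 (0xF9): reg=0xE1
After byte 2 (0x7F): reg=0xD3
After byte 3 (0xC6): reg=0x6B
After byte 4 (0x5F): reg=0x8C

Answer: 0x8C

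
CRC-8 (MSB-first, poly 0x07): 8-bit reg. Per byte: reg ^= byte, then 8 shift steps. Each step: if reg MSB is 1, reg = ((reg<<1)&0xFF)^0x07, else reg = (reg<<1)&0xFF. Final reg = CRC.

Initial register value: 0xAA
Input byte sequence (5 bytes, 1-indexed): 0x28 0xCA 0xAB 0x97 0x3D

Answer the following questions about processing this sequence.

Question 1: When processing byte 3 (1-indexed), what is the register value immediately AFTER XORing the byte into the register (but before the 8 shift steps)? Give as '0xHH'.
Answer: 0x4F

Derivation:
Register before byte 3: 0xE4
Byte 3: 0xAB
0xE4 XOR 0xAB = 0x4F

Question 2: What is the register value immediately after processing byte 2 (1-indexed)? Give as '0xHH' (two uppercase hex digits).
Answer: 0xE4

Derivation:
After byte 1 (0x28): reg=0x87
After byte 2 (0xCA): reg=0xE4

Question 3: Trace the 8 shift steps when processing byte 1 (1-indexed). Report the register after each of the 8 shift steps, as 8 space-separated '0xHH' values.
Answer: 0x03 0x06 0x0C 0x18 0x30 0x60 0xC0 0x87

Derivation:
Register before byte 1: 0xAA
After XOR with byte 0x28: 0x82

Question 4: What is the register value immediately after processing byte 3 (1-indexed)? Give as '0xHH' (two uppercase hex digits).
Answer: 0xEA

Derivation:
After byte 1 (0x28): reg=0x87
After byte 2 (0xCA): reg=0xE4
After byte 3 (0xAB): reg=0xEA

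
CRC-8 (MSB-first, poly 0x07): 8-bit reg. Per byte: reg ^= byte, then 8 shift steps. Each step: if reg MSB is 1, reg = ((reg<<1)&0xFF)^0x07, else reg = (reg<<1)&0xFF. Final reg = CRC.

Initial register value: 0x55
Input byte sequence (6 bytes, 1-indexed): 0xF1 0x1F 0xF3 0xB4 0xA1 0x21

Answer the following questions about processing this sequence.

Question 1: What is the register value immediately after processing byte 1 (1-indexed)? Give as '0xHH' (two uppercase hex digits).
After byte 1 (0xF1): reg=0x75

Answer: 0x75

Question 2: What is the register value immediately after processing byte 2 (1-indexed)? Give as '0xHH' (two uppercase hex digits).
Answer: 0x11

Derivation:
After byte 1 (0xF1): reg=0x75
After byte 2 (0x1F): reg=0x11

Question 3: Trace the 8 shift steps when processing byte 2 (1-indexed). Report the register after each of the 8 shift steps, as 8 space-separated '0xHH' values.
Answer: 0xD4 0xAF 0x59 0xB2 0x63 0xC6 0x8B 0x11

Derivation:
After byte 1 (0xF1): reg=0x75
Register before byte 2: 0x75
After XOR with byte 0x1F: 0x6A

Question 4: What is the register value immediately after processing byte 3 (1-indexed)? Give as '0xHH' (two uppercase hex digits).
After byte 1 (0xF1): reg=0x75
After byte 2 (0x1F): reg=0x11
After byte 3 (0xF3): reg=0xA0

Answer: 0xA0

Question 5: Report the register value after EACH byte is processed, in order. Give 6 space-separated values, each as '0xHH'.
0x75 0x11 0xA0 0x6C 0x6D 0xE3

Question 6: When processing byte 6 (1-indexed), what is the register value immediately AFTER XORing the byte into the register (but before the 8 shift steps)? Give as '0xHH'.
Register before byte 6: 0x6D
Byte 6: 0x21
0x6D XOR 0x21 = 0x4C

Answer: 0x4C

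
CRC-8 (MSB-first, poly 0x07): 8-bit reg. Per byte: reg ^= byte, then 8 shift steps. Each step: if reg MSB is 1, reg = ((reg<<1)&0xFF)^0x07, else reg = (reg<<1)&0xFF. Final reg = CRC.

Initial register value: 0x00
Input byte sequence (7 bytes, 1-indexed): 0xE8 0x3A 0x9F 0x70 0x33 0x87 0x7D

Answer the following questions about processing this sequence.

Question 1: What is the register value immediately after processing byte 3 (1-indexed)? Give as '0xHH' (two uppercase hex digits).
After byte 1 (0xE8): reg=0x96
After byte 2 (0x3A): reg=0x4D
After byte 3 (0x9F): reg=0x30

Answer: 0x30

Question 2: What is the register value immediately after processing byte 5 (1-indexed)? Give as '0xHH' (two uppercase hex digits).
After byte 1 (0xE8): reg=0x96
After byte 2 (0x3A): reg=0x4D
After byte 3 (0x9F): reg=0x30
After byte 4 (0x70): reg=0xC7
After byte 5 (0x33): reg=0xC2

Answer: 0xC2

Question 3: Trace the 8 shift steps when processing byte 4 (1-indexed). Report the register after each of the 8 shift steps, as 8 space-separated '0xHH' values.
After byte 1 (0xE8): reg=0x96
After byte 2 (0x3A): reg=0x4D
After byte 3 (0x9F): reg=0x30
Register before byte 4: 0x30
After XOR with byte 0x70: 0x40

Answer: 0x80 0x07 0x0E 0x1C 0x38 0x70 0xE0 0xC7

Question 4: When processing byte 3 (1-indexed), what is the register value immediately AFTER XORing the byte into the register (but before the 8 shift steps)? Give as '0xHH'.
Register before byte 3: 0x4D
Byte 3: 0x9F
0x4D XOR 0x9F = 0xD2

Answer: 0xD2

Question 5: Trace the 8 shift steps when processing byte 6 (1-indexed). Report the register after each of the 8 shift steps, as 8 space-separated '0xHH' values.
Answer: 0x8A 0x13 0x26 0x4C 0x98 0x37 0x6E 0xDC

Derivation:
After byte 1 (0xE8): reg=0x96
After byte 2 (0x3A): reg=0x4D
After byte 3 (0x9F): reg=0x30
After byte 4 (0x70): reg=0xC7
After byte 5 (0x33): reg=0xC2
Register before byte 6: 0xC2
After XOR with byte 0x87: 0x45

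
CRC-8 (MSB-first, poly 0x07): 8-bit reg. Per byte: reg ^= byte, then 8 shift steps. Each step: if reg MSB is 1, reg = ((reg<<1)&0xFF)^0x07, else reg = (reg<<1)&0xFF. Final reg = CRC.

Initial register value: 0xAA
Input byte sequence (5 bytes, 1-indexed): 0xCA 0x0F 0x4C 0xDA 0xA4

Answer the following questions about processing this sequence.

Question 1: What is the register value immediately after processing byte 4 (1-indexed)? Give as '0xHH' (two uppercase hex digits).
Answer: 0xBD

Derivation:
After byte 1 (0xCA): reg=0x27
After byte 2 (0x0F): reg=0xD8
After byte 3 (0x4C): reg=0xE5
After byte 4 (0xDA): reg=0xBD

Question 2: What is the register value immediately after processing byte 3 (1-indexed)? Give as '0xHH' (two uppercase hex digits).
After byte 1 (0xCA): reg=0x27
After byte 2 (0x0F): reg=0xD8
After byte 3 (0x4C): reg=0xE5

Answer: 0xE5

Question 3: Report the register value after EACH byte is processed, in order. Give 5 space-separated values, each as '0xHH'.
0x27 0xD8 0xE5 0xBD 0x4F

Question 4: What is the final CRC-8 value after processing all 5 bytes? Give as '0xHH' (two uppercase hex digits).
After byte 1 (0xCA): reg=0x27
After byte 2 (0x0F): reg=0xD8
After byte 3 (0x4C): reg=0xE5
After byte 4 (0xDA): reg=0xBD
After byte 5 (0xA4): reg=0x4F

Answer: 0x4F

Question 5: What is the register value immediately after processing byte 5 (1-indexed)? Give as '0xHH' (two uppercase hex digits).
Answer: 0x4F

Derivation:
After byte 1 (0xCA): reg=0x27
After byte 2 (0x0F): reg=0xD8
After byte 3 (0x4C): reg=0xE5
After byte 4 (0xDA): reg=0xBD
After byte 5 (0xA4): reg=0x4F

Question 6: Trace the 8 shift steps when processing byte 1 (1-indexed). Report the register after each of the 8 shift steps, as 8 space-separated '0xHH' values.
Register before byte 1: 0xAA
After XOR with byte 0xCA: 0x60

Answer: 0xC0 0x87 0x09 0x12 0x24 0x48 0x90 0x27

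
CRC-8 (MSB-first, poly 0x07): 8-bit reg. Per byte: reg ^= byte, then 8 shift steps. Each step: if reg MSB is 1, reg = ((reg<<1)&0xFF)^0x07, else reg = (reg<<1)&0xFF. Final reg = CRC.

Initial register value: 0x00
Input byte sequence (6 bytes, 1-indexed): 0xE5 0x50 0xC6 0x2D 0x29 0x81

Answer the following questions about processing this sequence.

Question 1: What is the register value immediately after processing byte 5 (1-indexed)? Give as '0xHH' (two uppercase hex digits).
After byte 1 (0xE5): reg=0xB5
After byte 2 (0x50): reg=0xB5
After byte 3 (0xC6): reg=0x5E
After byte 4 (0x2D): reg=0x5E
After byte 5 (0x29): reg=0x42

Answer: 0x42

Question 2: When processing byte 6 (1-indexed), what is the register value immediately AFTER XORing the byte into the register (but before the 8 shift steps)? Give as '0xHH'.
Answer: 0xC3

Derivation:
Register before byte 6: 0x42
Byte 6: 0x81
0x42 XOR 0x81 = 0xC3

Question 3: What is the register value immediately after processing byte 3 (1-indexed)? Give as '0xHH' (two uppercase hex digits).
Answer: 0x5E

Derivation:
After byte 1 (0xE5): reg=0xB5
After byte 2 (0x50): reg=0xB5
After byte 3 (0xC6): reg=0x5E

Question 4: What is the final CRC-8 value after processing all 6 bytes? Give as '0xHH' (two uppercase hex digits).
After byte 1 (0xE5): reg=0xB5
After byte 2 (0x50): reg=0xB5
After byte 3 (0xC6): reg=0x5E
After byte 4 (0x2D): reg=0x5E
After byte 5 (0x29): reg=0x42
After byte 6 (0x81): reg=0x47

Answer: 0x47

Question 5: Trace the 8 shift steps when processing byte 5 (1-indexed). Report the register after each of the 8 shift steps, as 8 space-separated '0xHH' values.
Answer: 0xEE 0xDB 0xB1 0x65 0xCA 0x93 0x21 0x42

Derivation:
After byte 1 (0xE5): reg=0xB5
After byte 2 (0x50): reg=0xB5
After byte 3 (0xC6): reg=0x5E
After byte 4 (0x2D): reg=0x5E
Register before byte 5: 0x5E
After XOR with byte 0x29: 0x77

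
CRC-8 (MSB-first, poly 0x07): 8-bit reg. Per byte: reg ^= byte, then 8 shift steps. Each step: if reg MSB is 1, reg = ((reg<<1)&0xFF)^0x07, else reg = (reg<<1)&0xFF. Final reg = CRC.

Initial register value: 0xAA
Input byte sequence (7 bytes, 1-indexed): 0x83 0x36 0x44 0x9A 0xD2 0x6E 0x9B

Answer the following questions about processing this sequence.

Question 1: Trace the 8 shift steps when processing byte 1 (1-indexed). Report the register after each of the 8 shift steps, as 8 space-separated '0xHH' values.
Register before byte 1: 0xAA
After XOR with byte 0x83: 0x29

Answer: 0x52 0xA4 0x4F 0x9E 0x3B 0x76 0xEC 0xDF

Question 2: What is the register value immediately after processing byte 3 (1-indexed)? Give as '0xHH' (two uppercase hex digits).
After byte 1 (0x83): reg=0xDF
After byte 2 (0x36): reg=0x91
After byte 3 (0x44): reg=0x25

Answer: 0x25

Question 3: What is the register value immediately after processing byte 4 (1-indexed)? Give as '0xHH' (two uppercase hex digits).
Answer: 0x34

Derivation:
After byte 1 (0x83): reg=0xDF
After byte 2 (0x36): reg=0x91
After byte 3 (0x44): reg=0x25
After byte 4 (0x9A): reg=0x34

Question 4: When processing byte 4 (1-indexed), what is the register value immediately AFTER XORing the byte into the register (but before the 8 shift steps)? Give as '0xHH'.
Register before byte 4: 0x25
Byte 4: 0x9A
0x25 XOR 0x9A = 0xBF

Answer: 0xBF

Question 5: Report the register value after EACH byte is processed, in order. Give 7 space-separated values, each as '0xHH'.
0xDF 0x91 0x25 0x34 0xBC 0x30 0x58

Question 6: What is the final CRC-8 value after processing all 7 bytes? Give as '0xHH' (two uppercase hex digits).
Answer: 0x58

Derivation:
After byte 1 (0x83): reg=0xDF
After byte 2 (0x36): reg=0x91
After byte 3 (0x44): reg=0x25
After byte 4 (0x9A): reg=0x34
After byte 5 (0xD2): reg=0xBC
After byte 6 (0x6E): reg=0x30
After byte 7 (0x9B): reg=0x58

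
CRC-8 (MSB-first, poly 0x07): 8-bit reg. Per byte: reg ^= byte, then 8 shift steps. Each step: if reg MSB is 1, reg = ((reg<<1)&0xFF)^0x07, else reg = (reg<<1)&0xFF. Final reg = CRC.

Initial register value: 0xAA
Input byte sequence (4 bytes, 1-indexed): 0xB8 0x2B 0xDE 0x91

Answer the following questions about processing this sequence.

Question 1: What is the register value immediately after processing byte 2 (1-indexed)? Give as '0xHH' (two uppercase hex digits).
Answer: 0xAC

Derivation:
After byte 1 (0xB8): reg=0x7E
After byte 2 (0x2B): reg=0xAC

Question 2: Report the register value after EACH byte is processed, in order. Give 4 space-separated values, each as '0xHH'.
0x7E 0xAC 0x59 0x76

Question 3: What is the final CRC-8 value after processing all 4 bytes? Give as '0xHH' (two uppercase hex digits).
Answer: 0x76

Derivation:
After byte 1 (0xB8): reg=0x7E
After byte 2 (0x2B): reg=0xAC
After byte 3 (0xDE): reg=0x59
After byte 4 (0x91): reg=0x76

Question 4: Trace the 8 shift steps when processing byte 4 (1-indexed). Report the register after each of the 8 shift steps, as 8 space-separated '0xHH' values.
Answer: 0x97 0x29 0x52 0xA4 0x4F 0x9E 0x3B 0x76

Derivation:
After byte 1 (0xB8): reg=0x7E
After byte 2 (0x2B): reg=0xAC
After byte 3 (0xDE): reg=0x59
Register before byte 4: 0x59
After XOR with byte 0x91: 0xC8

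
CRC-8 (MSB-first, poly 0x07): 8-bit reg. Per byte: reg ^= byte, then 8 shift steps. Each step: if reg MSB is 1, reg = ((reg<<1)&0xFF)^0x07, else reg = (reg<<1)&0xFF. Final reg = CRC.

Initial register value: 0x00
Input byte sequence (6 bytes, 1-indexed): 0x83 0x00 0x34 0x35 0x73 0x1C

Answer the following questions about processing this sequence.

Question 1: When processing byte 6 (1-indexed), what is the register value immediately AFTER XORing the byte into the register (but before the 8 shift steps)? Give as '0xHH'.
Answer: 0x81

Derivation:
Register before byte 6: 0x9D
Byte 6: 0x1C
0x9D XOR 0x1C = 0x81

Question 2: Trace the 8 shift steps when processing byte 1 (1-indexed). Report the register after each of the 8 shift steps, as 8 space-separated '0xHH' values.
Register before byte 1: 0x00
After XOR with byte 0x83: 0x83

Answer: 0x01 0x02 0x04 0x08 0x10 0x20 0x40 0x80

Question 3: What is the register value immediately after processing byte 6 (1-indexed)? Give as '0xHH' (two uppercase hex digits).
Answer: 0x8E

Derivation:
After byte 1 (0x83): reg=0x80
After byte 2 (0x00): reg=0x89
After byte 3 (0x34): reg=0x3A
After byte 4 (0x35): reg=0x2D
After byte 5 (0x73): reg=0x9D
After byte 6 (0x1C): reg=0x8E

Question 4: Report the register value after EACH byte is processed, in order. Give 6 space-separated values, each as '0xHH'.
0x80 0x89 0x3A 0x2D 0x9D 0x8E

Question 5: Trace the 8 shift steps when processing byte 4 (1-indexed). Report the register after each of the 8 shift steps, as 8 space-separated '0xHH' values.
Answer: 0x1E 0x3C 0x78 0xF0 0xE7 0xC9 0x95 0x2D

Derivation:
After byte 1 (0x83): reg=0x80
After byte 2 (0x00): reg=0x89
After byte 3 (0x34): reg=0x3A
Register before byte 4: 0x3A
After XOR with byte 0x35: 0x0F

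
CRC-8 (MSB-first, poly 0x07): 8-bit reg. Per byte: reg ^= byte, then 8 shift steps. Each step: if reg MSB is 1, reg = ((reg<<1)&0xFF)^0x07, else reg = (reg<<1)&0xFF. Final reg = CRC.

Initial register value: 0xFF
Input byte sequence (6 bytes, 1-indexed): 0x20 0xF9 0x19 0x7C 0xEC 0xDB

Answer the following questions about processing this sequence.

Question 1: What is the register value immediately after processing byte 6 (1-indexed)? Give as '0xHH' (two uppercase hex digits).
Answer: 0x0A

Derivation:
After byte 1 (0x20): reg=0x13
After byte 2 (0xF9): reg=0x98
After byte 3 (0x19): reg=0x8E
After byte 4 (0x7C): reg=0xD0
After byte 5 (0xEC): reg=0xB4
After byte 6 (0xDB): reg=0x0A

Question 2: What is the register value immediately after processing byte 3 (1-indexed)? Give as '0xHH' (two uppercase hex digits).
After byte 1 (0x20): reg=0x13
After byte 2 (0xF9): reg=0x98
After byte 3 (0x19): reg=0x8E

Answer: 0x8E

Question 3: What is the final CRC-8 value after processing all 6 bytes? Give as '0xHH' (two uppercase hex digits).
After byte 1 (0x20): reg=0x13
After byte 2 (0xF9): reg=0x98
After byte 3 (0x19): reg=0x8E
After byte 4 (0x7C): reg=0xD0
After byte 5 (0xEC): reg=0xB4
After byte 6 (0xDB): reg=0x0A

Answer: 0x0A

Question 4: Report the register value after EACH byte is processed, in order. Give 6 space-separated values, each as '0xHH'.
0x13 0x98 0x8E 0xD0 0xB4 0x0A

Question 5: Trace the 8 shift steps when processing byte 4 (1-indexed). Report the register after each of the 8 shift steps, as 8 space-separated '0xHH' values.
Answer: 0xE3 0xC1 0x85 0x0D 0x1A 0x34 0x68 0xD0

Derivation:
After byte 1 (0x20): reg=0x13
After byte 2 (0xF9): reg=0x98
After byte 3 (0x19): reg=0x8E
Register before byte 4: 0x8E
After XOR with byte 0x7C: 0xF2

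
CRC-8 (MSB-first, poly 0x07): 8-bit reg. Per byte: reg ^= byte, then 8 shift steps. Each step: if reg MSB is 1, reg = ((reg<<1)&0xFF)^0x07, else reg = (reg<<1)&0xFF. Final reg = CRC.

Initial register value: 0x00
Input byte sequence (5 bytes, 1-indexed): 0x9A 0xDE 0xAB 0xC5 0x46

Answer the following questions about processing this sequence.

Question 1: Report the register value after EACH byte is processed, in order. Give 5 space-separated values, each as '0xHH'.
0xCF 0x77 0x1A 0x13 0xAC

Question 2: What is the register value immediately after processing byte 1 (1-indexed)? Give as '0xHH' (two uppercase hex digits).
Answer: 0xCF

Derivation:
After byte 1 (0x9A): reg=0xCF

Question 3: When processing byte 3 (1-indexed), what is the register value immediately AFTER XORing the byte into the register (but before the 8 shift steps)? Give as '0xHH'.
Answer: 0xDC

Derivation:
Register before byte 3: 0x77
Byte 3: 0xAB
0x77 XOR 0xAB = 0xDC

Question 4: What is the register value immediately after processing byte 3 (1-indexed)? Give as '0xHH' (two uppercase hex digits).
After byte 1 (0x9A): reg=0xCF
After byte 2 (0xDE): reg=0x77
After byte 3 (0xAB): reg=0x1A

Answer: 0x1A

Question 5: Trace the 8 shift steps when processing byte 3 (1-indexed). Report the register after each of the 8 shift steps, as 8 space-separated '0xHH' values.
Answer: 0xBF 0x79 0xF2 0xE3 0xC1 0x85 0x0D 0x1A

Derivation:
After byte 1 (0x9A): reg=0xCF
After byte 2 (0xDE): reg=0x77
Register before byte 3: 0x77
After XOR with byte 0xAB: 0xDC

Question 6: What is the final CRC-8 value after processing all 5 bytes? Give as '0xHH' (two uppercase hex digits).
After byte 1 (0x9A): reg=0xCF
After byte 2 (0xDE): reg=0x77
After byte 3 (0xAB): reg=0x1A
After byte 4 (0xC5): reg=0x13
After byte 5 (0x46): reg=0xAC

Answer: 0xAC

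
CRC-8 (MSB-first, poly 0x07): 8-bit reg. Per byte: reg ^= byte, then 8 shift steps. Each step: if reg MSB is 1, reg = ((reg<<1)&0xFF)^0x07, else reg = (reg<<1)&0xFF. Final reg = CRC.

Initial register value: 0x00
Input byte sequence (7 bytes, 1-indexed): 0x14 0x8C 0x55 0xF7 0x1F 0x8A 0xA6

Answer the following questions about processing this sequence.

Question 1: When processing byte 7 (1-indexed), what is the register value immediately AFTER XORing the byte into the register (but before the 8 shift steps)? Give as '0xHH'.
Register before byte 7: 0xD8
Byte 7: 0xA6
0xD8 XOR 0xA6 = 0x7E

Answer: 0x7E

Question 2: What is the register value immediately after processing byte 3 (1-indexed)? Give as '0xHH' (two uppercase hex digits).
Answer: 0xEF

Derivation:
After byte 1 (0x14): reg=0x6C
After byte 2 (0x8C): reg=0xAE
After byte 3 (0x55): reg=0xEF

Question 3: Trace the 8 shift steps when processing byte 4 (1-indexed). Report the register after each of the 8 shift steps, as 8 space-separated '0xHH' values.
Answer: 0x30 0x60 0xC0 0x87 0x09 0x12 0x24 0x48

Derivation:
After byte 1 (0x14): reg=0x6C
After byte 2 (0x8C): reg=0xAE
After byte 3 (0x55): reg=0xEF
Register before byte 4: 0xEF
After XOR with byte 0xF7: 0x18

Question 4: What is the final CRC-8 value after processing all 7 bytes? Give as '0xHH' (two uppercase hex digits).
After byte 1 (0x14): reg=0x6C
After byte 2 (0x8C): reg=0xAE
After byte 3 (0x55): reg=0xEF
After byte 4 (0xF7): reg=0x48
After byte 5 (0x1F): reg=0xA2
After byte 6 (0x8A): reg=0xD8
After byte 7 (0xA6): reg=0x7D

Answer: 0x7D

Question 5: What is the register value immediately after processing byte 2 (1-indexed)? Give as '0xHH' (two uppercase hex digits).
After byte 1 (0x14): reg=0x6C
After byte 2 (0x8C): reg=0xAE

Answer: 0xAE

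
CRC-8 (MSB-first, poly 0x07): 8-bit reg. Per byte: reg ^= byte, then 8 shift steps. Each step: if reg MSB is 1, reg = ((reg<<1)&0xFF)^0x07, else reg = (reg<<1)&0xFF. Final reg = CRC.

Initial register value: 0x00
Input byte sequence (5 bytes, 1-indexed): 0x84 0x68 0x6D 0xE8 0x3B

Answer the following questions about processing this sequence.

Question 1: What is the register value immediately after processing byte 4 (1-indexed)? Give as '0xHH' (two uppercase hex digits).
After byte 1 (0x84): reg=0x95
After byte 2 (0x68): reg=0xFD
After byte 3 (0x6D): reg=0xF9
After byte 4 (0xE8): reg=0x77

Answer: 0x77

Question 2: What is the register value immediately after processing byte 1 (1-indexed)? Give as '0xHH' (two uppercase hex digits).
After byte 1 (0x84): reg=0x95

Answer: 0x95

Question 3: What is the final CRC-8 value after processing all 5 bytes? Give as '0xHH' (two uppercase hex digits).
After byte 1 (0x84): reg=0x95
After byte 2 (0x68): reg=0xFD
After byte 3 (0x6D): reg=0xF9
After byte 4 (0xE8): reg=0x77
After byte 5 (0x3B): reg=0xE3

Answer: 0xE3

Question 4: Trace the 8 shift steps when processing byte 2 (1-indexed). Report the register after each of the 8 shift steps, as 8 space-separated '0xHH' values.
After byte 1 (0x84): reg=0x95
Register before byte 2: 0x95
After XOR with byte 0x68: 0xFD

Answer: 0xFD 0xFD 0xFD 0xFD 0xFD 0xFD 0xFD 0xFD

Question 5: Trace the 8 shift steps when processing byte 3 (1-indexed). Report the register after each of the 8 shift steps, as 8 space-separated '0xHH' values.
Answer: 0x27 0x4E 0x9C 0x3F 0x7E 0xFC 0xFF 0xF9

Derivation:
After byte 1 (0x84): reg=0x95
After byte 2 (0x68): reg=0xFD
Register before byte 3: 0xFD
After XOR with byte 0x6D: 0x90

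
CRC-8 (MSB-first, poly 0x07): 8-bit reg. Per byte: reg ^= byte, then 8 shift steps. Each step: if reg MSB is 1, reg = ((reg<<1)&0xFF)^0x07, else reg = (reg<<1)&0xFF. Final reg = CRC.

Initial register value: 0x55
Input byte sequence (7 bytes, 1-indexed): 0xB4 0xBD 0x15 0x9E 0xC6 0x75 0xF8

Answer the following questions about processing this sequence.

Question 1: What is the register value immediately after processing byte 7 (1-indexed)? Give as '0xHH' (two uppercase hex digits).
Answer: 0x82

Derivation:
After byte 1 (0xB4): reg=0xA9
After byte 2 (0xBD): reg=0x6C
After byte 3 (0x15): reg=0x68
After byte 4 (0x9E): reg=0xCC
After byte 5 (0xC6): reg=0x36
After byte 6 (0x75): reg=0xCE
After byte 7 (0xF8): reg=0x82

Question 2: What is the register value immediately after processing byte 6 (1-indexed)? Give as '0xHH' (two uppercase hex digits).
Answer: 0xCE

Derivation:
After byte 1 (0xB4): reg=0xA9
After byte 2 (0xBD): reg=0x6C
After byte 3 (0x15): reg=0x68
After byte 4 (0x9E): reg=0xCC
After byte 5 (0xC6): reg=0x36
After byte 6 (0x75): reg=0xCE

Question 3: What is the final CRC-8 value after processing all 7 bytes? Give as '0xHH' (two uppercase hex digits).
After byte 1 (0xB4): reg=0xA9
After byte 2 (0xBD): reg=0x6C
After byte 3 (0x15): reg=0x68
After byte 4 (0x9E): reg=0xCC
After byte 5 (0xC6): reg=0x36
After byte 6 (0x75): reg=0xCE
After byte 7 (0xF8): reg=0x82

Answer: 0x82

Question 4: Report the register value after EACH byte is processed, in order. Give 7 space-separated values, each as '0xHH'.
0xA9 0x6C 0x68 0xCC 0x36 0xCE 0x82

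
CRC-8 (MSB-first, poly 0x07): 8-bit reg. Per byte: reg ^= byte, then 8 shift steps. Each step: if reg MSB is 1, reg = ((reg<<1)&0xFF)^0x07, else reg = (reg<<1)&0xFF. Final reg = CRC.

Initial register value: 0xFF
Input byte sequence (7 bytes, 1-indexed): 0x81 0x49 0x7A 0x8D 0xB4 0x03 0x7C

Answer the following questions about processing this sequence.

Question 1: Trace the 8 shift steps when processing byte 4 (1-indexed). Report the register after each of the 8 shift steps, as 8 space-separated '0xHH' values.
After byte 1 (0x81): reg=0x7D
After byte 2 (0x49): reg=0x8C
After byte 3 (0x7A): reg=0xCC
Register before byte 4: 0xCC
After XOR with byte 0x8D: 0x41

Answer: 0x82 0x03 0x06 0x0C 0x18 0x30 0x60 0xC0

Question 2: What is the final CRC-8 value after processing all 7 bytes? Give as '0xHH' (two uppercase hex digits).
After byte 1 (0x81): reg=0x7D
After byte 2 (0x49): reg=0x8C
After byte 3 (0x7A): reg=0xCC
After byte 4 (0x8D): reg=0xC0
After byte 5 (0xB4): reg=0x4B
After byte 6 (0x03): reg=0xFF
After byte 7 (0x7C): reg=0x80

Answer: 0x80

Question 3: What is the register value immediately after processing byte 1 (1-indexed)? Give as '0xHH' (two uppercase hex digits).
Answer: 0x7D

Derivation:
After byte 1 (0x81): reg=0x7D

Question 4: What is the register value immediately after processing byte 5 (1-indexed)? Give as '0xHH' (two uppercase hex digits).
After byte 1 (0x81): reg=0x7D
After byte 2 (0x49): reg=0x8C
After byte 3 (0x7A): reg=0xCC
After byte 4 (0x8D): reg=0xC0
After byte 5 (0xB4): reg=0x4B

Answer: 0x4B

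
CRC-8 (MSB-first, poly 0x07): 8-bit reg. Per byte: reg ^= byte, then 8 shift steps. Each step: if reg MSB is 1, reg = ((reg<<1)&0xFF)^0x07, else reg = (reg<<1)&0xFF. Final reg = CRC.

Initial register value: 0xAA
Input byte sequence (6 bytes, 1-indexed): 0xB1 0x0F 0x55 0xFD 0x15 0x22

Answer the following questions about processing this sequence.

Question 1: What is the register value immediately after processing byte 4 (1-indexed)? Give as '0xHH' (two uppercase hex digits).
After byte 1 (0xB1): reg=0x41
After byte 2 (0x0F): reg=0xED
After byte 3 (0x55): reg=0x21
After byte 4 (0xFD): reg=0x1A

Answer: 0x1A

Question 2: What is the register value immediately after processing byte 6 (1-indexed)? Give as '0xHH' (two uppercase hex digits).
After byte 1 (0xB1): reg=0x41
After byte 2 (0x0F): reg=0xED
After byte 3 (0x55): reg=0x21
After byte 4 (0xFD): reg=0x1A
After byte 5 (0x15): reg=0x2D
After byte 6 (0x22): reg=0x2D

Answer: 0x2D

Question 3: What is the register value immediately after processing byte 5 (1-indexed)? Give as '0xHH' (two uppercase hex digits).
After byte 1 (0xB1): reg=0x41
After byte 2 (0x0F): reg=0xED
After byte 3 (0x55): reg=0x21
After byte 4 (0xFD): reg=0x1A
After byte 5 (0x15): reg=0x2D

Answer: 0x2D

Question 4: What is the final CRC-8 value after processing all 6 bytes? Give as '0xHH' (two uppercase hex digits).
Answer: 0x2D

Derivation:
After byte 1 (0xB1): reg=0x41
After byte 2 (0x0F): reg=0xED
After byte 3 (0x55): reg=0x21
After byte 4 (0xFD): reg=0x1A
After byte 5 (0x15): reg=0x2D
After byte 6 (0x22): reg=0x2D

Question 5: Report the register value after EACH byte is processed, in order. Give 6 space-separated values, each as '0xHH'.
0x41 0xED 0x21 0x1A 0x2D 0x2D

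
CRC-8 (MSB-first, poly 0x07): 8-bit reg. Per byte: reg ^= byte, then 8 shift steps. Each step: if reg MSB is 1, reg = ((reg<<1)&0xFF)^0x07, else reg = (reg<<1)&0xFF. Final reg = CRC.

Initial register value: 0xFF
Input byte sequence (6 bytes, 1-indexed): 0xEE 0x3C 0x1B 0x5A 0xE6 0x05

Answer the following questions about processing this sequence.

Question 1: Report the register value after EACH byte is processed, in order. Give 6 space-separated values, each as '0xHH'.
0x77 0xF6 0x8D 0x2B 0x6D 0x1F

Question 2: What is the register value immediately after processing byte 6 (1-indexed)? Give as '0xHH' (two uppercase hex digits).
After byte 1 (0xEE): reg=0x77
After byte 2 (0x3C): reg=0xF6
After byte 3 (0x1B): reg=0x8D
After byte 4 (0x5A): reg=0x2B
After byte 5 (0xE6): reg=0x6D
After byte 6 (0x05): reg=0x1F

Answer: 0x1F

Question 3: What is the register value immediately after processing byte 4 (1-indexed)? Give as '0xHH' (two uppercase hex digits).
Answer: 0x2B

Derivation:
After byte 1 (0xEE): reg=0x77
After byte 2 (0x3C): reg=0xF6
After byte 3 (0x1B): reg=0x8D
After byte 4 (0x5A): reg=0x2B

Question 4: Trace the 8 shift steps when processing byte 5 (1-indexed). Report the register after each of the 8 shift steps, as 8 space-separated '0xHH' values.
Answer: 0x9D 0x3D 0x7A 0xF4 0xEF 0xD9 0xB5 0x6D

Derivation:
After byte 1 (0xEE): reg=0x77
After byte 2 (0x3C): reg=0xF6
After byte 3 (0x1B): reg=0x8D
After byte 4 (0x5A): reg=0x2B
Register before byte 5: 0x2B
After XOR with byte 0xE6: 0xCD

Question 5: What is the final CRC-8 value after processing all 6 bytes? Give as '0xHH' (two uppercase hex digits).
After byte 1 (0xEE): reg=0x77
After byte 2 (0x3C): reg=0xF6
After byte 3 (0x1B): reg=0x8D
After byte 4 (0x5A): reg=0x2B
After byte 5 (0xE6): reg=0x6D
After byte 6 (0x05): reg=0x1F

Answer: 0x1F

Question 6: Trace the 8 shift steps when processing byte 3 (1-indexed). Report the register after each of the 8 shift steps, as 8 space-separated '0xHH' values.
Answer: 0xDD 0xBD 0x7D 0xFA 0xF3 0xE1 0xC5 0x8D

Derivation:
After byte 1 (0xEE): reg=0x77
After byte 2 (0x3C): reg=0xF6
Register before byte 3: 0xF6
After XOR with byte 0x1B: 0xED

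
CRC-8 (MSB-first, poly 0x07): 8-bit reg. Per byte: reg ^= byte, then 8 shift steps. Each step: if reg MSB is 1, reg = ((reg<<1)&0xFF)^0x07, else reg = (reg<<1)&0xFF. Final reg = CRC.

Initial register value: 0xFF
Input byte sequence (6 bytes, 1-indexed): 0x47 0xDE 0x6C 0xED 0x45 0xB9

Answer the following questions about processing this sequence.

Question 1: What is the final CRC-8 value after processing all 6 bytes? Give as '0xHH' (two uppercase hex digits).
After byte 1 (0x47): reg=0x21
After byte 2 (0xDE): reg=0xF3
After byte 3 (0x6C): reg=0xD4
After byte 4 (0xED): reg=0xAF
After byte 5 (0x45): reg=0x98
After byte 6 (0xB9): reg=0xE7

Answer: 0xE7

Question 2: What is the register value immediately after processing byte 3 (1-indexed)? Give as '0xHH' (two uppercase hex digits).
Answer: 0xD4

Derivation:
After byte 1 (0x47): reg=0x21
After byte 2 (0xDE): reg=0xF3
After byte 3 (0x6C): reg=0xD4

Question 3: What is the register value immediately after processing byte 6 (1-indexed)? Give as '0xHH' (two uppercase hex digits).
After byte 1 (0x47): reg=0x21
After byte 2 (0xDE): reg=0xF3
After byte 3 (0x6C): reg=0xD4
After byte 4 (0xED): reg=0xAF
After byte 5 (0x45): reg=0x98
After byte 6 (0xB9): reg=0xE7

Answer: 0xE7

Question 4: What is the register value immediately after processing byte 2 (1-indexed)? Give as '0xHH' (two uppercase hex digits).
Answer: 0xF3

Derivation:
After byte 1 (0x47): reg=0x21
After byte 2 (0xDE): reg=0xF3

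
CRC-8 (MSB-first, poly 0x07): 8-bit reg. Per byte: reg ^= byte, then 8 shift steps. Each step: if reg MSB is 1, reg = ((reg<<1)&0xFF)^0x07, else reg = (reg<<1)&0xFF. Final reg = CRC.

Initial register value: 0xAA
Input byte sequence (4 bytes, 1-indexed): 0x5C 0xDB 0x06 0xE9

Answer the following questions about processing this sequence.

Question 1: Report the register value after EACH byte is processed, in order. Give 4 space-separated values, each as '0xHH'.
0xCC 0x65 0x2E 0x5B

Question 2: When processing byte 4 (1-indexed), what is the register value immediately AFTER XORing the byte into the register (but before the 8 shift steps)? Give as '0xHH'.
Register before byte 4: 0x2E
Byte 4: 0xE9
0x2E XOR 0xE9 = 0xC7

Answer: 0xC7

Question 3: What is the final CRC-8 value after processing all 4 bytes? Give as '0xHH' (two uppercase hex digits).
After byte 1 (0x5C): reg=0xCC
After byte 2 (0xDB): reg=0x65
After byte 3 (0x06): reg=0x2E
After byte 4 (0xE9): reg=0x5B

Answer: 0x5B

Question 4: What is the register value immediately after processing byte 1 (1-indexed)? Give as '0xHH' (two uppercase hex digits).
After byte 1 (0x5C): reg=0xCC

Answer: 0xCC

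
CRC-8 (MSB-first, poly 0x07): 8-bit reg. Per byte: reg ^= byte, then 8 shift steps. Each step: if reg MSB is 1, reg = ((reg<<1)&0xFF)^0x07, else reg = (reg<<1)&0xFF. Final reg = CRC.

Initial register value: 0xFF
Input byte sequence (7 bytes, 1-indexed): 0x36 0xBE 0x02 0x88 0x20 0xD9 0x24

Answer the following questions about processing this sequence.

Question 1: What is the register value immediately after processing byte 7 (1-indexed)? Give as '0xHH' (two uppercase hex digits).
Answer: 0xF7

Derivation:
After byte 1 (0x36): reg=0x71
After byte 2 (0xBE): reg=0x63
After byte 3 (0x02): reg=0x20
After byte 4 (0x88): reg=0x51
After byte 5 (0x20): reg=0x50
After byte 6 (0xD9): reg=0xB6
After byte 7 (0x24): reg=0xF7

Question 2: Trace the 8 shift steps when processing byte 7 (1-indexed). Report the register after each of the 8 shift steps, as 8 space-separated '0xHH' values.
Answer: 0x23 0x46 0x8C 0x1F 0x3E 0x7C 0xF8 0xF7

Derivation:
After byte 1 (0x36): reg=0x71
After byte 2 (0xBE): reg=0x63
After byte 3 (0x02): reg=0x20
After byte 4 (0x88): reg=0x51
After byte 5 (0x20): reg=0x50
After byte 6 (0xD9): reg=0xB6
Register before byte 7: 0xB6
After XOR with byte 0x24: 0x92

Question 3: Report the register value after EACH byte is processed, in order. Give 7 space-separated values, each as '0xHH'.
0x71 0x63 0x20 0x51 0x50 0xB6 0xF7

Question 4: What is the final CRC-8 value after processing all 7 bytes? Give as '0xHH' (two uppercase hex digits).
After byte 1 (0x36): reg=0x71
After byte 2 (0xBE): reg=0x63
After byte 3 (0x02): reg=0x20
After byte 4 (0x88): reg=0x51
After byte 5 (0x20): reg=0x50
After byte 6 (0xD9): reg=0xB6
After byte 7 (0x24): reg=0xF7

Answer: 0xF7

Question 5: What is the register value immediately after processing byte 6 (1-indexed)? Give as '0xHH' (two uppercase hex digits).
After byte 1 (0x36): reg=0x71
After byte 2 (0xBE): reg=0x63
After byte 3 (0x02): reg=0x20
After byte 4 (0x88): reg=0x51
After byte 5 (0x20): reg=0x50
After byte 6 (0xD9): reg=0xB6

Answer: 0xB6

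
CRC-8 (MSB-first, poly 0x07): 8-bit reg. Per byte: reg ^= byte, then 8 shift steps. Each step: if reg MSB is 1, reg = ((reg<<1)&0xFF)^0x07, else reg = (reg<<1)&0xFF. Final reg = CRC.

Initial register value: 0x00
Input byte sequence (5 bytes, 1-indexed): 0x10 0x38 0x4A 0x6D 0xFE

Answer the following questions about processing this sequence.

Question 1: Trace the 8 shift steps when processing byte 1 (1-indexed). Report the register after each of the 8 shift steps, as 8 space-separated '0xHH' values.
Answer: 0x20 0x40 0x80 0x07 0x0E 0x1C 0x38 0x70

Derivation:
Register before byte 1: 0x00
After XOR with byte 0x10: 0x10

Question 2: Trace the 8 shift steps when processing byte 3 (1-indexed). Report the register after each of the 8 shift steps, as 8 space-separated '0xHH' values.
Answer: 0x6D 0xDA 0xB3 0x61 0xC2 0x83 0x01 0x02

Derivation:
After byte 1 (0x10): reg=0x70
After byte 2 (0x38): reg=0xFF
Register before byte 3: 0xFF
After XOR with byte 0x4A: 0xB5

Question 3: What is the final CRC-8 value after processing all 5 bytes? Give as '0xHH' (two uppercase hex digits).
Answer: 0xC2

Derivation:
After byte 1 (0x10): reg=0x70
After byte 2 (0x38): reg=0xFF
After byte 3 (0x4A): reg=0x02
After byte 4 (0x6D): reg=0x0A
After byte 5 (0xFE): reg=0xC2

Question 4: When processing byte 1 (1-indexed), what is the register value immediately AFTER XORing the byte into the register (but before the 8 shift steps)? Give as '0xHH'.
Register before byte 1: 0x00
Byte 1: 0x10
0x00 XOR 0x10 = 0x10

Answer: 0x10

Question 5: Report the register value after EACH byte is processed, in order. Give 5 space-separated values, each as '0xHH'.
0x70 0xFF 0x02 0x0A 0xC2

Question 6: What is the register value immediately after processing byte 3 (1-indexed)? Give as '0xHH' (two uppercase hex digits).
Answer: 0x02

Derivation:
After byte 1 (0x10): reg=0x70
After byte 2 (0x38): reg=0xFF
After byte 3 (0x4A): reg=0x02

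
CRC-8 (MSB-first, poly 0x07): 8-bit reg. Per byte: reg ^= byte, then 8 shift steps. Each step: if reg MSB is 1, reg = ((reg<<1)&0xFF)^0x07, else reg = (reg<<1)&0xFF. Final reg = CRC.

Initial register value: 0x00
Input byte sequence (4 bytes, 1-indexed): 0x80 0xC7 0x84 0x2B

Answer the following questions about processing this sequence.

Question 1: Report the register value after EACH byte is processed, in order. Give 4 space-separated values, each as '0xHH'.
0x89 0xED 0x18 0x99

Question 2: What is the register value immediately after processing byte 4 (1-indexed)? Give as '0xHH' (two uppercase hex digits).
Answer: 0x99

Derivation:
After byte 1 (0x80): reg=0x89
After byte 2 (0xC7): reg=0xED
After byte 3 (0x84): reg=0x18
After byte 4 (0x2B): reg=0x99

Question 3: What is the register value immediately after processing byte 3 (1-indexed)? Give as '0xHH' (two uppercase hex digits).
After byte 1 (0x80): reg=0x89
After byte 2 (0xC7): reg=0xED
After byte 3 (0x84): reg=0x18

Answer: 0x18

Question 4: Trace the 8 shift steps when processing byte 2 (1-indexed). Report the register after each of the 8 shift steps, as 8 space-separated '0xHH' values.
After byte 1 (0x80): reg=0x89
Register before byte 2: 0x89
After XOR with byte 0xC7: 0x4E

Answer: 0x9C 0x3F 0x7E 0xFC 0xFF 0xF9 0xF5 0xED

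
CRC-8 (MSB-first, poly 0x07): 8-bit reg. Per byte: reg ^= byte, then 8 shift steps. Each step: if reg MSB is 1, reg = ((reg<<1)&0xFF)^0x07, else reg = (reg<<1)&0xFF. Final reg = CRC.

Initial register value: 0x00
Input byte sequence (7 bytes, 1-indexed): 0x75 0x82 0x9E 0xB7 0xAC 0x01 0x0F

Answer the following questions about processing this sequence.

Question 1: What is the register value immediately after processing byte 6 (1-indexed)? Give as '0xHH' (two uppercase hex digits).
Answer: 0x80

Derivation:
After byte 1 (0x75): reg=0x4C
After byte 2 (0x82): reg=0x64
After byte 3 (0x9E): reg=0xE8
After byte 4 (0xB7): reg=0x9A
After byte 5 (0xAC): reg=0x82
After byte 6 (0x01): reg=0x80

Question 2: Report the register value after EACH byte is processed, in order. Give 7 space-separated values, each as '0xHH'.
0x4C 0x64 0xE8 0x9A 0x82 0x80 0xA4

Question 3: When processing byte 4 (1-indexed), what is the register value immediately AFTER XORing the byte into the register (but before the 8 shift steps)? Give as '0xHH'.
Register before byte 4: 0xE8
Byte 4: 0xB7
0xE8 XOR 0xB7 = 0x5F

Answer: 0x5F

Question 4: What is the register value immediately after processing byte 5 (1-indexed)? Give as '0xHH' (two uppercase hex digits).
Answer: 0x82

Derivation:
After byte 1 (0x75): reg=0x4C
After byte 2 (0x82): reg=0x64
After byte 3 (0x9E): reg=0xE8
After byte 4 (0xB7): reg=0x9A
After byte 5 (0xAC): reg=0x82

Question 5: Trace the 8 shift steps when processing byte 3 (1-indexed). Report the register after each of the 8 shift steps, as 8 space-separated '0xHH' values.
Answer: 0xF3 0xE1 0xC5 0x8D 0x1D 0x3A 0x74 0xE8

Derivation:
After byte 1 (0x75): reg=0x4C
After byte 2 (0x82): reg=0x64
Register before byte 3: 0x64
After XOR with byte 0x9E: 0xFA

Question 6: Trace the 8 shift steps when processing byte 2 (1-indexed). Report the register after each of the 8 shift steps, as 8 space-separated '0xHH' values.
Answer: 0x9B 0x31 0x62 0xC4 0x8F 0x19 0x32 0x64

Derivation:
After byte 1 (0x75): reg=0x4C
Register before byte 2: 0x4C
After XOR with byte 0x82: 0xCE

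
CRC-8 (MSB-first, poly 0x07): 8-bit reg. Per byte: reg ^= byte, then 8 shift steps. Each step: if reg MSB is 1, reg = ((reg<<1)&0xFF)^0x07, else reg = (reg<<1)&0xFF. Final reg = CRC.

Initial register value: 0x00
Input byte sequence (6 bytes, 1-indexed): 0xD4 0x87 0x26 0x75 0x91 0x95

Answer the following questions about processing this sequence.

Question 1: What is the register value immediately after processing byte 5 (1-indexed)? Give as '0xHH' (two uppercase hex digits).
After byte 1 (0xD4): reg=0x22
After byte 2 (0x87): reg=0x72
After byte 3 (0x26): reg=0xAB
After byte 4 (0x75): reg=0x14
After byte 5 (0x91): reg=0x92

Answer: 0x92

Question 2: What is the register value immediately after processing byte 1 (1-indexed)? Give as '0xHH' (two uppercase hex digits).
After byte 1 (0xD4): reg=0x22

Answer: 0x22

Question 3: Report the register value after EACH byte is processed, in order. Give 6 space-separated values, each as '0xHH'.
0x22 0x72 0xAB 0x14 0x92 0x15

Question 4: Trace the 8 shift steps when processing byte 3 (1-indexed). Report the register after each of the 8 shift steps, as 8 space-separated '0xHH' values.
Answer: 0xA8 0x57 0xAE 0x5B 0xB6 0x6B 0xD6 0xAB

Derivation:
After byte 1 (0xD4): reg=0x22
After byte 2 (0x87): reg=0x72
Register before byte 3: 0x72
After XOR with byte 0x26: 0x54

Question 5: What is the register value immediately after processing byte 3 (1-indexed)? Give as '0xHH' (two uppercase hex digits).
After byte 1 (0xD4): reg=0x22
After byte 2 (0x87): reg=0x72
After byte 3 (0x26): reg=0xAB

Answer: 0xAB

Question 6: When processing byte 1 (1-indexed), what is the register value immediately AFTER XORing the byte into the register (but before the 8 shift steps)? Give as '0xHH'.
Answer: 0xD4

Derivation:
Register before byte 1: 0x00
Byte 1: 0xD4
0x00 XOR 0xD4 = 0xD4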